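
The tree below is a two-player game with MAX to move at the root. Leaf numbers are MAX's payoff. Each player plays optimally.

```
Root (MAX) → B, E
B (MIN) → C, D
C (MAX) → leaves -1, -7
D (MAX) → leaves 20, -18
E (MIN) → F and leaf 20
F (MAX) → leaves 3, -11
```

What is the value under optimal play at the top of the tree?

3

C (MAX): max(-1, -7) = -1
D (MAX): max(20, -18) = 20
B (MIN): min(-1, 20) = -1
F (MAX): max(3, -11) = 3
E (MIN): min(3, 20) = 3
Root (MAX): max(-1, 3) = 3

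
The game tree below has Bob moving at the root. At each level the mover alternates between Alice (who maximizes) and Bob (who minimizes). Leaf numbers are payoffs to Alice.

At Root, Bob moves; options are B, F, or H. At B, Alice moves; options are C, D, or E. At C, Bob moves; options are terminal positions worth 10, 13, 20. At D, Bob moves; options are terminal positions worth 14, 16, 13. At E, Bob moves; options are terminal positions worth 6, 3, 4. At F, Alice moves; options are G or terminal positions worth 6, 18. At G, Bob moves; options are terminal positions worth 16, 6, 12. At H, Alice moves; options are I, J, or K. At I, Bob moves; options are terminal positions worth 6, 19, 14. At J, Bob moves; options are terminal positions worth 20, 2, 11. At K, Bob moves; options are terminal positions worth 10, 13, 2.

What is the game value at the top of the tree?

C (Bob): min(10, 13, 20) = 10
D (Bob): min(14, 16, 13) = 13
E (Bob): min(6, 3, 4) = 3
B (Alice): max(10, 13, 3) = 13
G (Bob): min(16, 6, 12) = 6
F (Alice): max(6, 6, 18) = 18
I (Bob): min(6, 19, 14) = 6
J (Bob): min(20, 2, 11) = 2
K (Bob): min(10, 13, 2) = 2
H (Alice): max(6, 2, 2) = 6
Root (Bob): min(13, 18, 6) = 6

6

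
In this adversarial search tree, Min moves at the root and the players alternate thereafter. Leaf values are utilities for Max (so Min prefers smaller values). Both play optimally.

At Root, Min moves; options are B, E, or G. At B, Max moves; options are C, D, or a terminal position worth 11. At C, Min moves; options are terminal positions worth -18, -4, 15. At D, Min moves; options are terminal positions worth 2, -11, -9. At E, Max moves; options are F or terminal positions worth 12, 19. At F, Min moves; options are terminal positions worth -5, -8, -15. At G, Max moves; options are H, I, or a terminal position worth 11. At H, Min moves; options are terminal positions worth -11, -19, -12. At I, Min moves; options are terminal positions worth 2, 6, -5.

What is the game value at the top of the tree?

11

C (Min): min(-18, -4, 15) = -18
D (Min): min(2, -11, -9) = -11
B (Max): max(-18, -11, 11) = 11
F (Min): min(-5, -8, -15) = -15
E (Max): max(-15, 12, 19) = 19
H (Min): min(-11, -19, -12) = -19
I (Min): min(2, 6, -5) = -5
G (Max): max(-19, -5, 11) = 11
Root (Min): min(11, 19, 11) = 11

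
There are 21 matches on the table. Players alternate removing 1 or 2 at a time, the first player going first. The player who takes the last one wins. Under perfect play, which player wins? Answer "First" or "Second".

Second

Positions where the player to move wins (W) vs loses (L):
i:   0  1  2  3  4  5  6  7  8  9 10 11 12 13 14 15 16 17 18 19 20 21
     L  W  W  L  W  W  L  W  W  L  W  W  L  W  W  L  W  W  L  W  W  L
Position 21 is L, so the second player wins.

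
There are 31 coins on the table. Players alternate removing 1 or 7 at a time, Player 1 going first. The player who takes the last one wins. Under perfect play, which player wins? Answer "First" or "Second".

First

i:   0  1  2  3  4  5  6  7  8  9 10 11 12 13 14 15 16 17 18 19 20 21 22 23 24 25 26 27 28 29 30 31
     L  W  L  W  L  W  L  W  L  W  L  W  L  W  L  W  L  W  L  W  L  W  L  W  L  W  L  W  L  W  L  W
Position 31 is W, so the first player wins.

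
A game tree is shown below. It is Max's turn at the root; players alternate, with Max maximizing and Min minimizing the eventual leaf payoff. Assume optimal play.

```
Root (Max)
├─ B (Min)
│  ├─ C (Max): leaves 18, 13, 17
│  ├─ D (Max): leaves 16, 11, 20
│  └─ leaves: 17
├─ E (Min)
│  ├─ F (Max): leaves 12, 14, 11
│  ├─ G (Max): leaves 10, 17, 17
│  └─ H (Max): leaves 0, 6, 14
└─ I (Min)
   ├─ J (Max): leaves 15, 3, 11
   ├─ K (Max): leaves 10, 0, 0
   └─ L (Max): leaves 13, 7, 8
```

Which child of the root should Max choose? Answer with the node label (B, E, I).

C (Max): max(18, 13, 17) = 18
D (Max): max(16, 11, 20) = 20
B (Min): min(18, 20, 17) = 17
F (Max): max(12, 14, 11) = 14
G (Max): max(10, 17, 17) = 17
H (Max): max(0, 6, 14) = 14
E (Min): min(14, 17, 14) = 14
J (Max): max(15, 3, 11) = 15
K (Max): max(10, 0, 0) = 10
L (Max): max(13, 7, 8) = 13
I (Min): min(15, 10, 13) = 10
Root (Max): max(17, 14, 10) = 17
Max picks the child with the highest value: B (value 17).

B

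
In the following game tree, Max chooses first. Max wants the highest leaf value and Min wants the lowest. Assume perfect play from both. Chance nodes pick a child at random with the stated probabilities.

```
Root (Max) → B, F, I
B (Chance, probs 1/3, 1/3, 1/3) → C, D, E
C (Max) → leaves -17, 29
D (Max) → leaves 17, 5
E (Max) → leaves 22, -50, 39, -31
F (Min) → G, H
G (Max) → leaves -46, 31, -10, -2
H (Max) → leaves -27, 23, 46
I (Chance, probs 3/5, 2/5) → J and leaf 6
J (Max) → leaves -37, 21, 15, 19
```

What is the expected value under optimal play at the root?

31

C (Max): max(-17, 29) = 29
D (Max): max(17, 5) = 17
E (Max): max(22, -50, 39, -31) = 39
B (Chance): 1/3·29 + 1/3·17 + 1/3·39 = 28.33
G (Max): max(-46, 31, -10, -2) = 31
H (Max): max(-27, 23, 46) = 46
F (Min): min(31, 46) = 31
J (Max): max(-37, 21, 15, 19) = 21
I (Chance): 3/5·21 + 2/5·6 = 15
Root (Max): max(28.33, 31, 15) = 31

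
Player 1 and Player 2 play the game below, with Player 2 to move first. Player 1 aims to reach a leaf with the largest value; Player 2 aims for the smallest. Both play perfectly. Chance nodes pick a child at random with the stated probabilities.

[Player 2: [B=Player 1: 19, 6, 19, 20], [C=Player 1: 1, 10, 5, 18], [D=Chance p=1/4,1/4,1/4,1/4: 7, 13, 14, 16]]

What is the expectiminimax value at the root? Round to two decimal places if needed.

12.5

B (Player 1): max(19, 6, 19, 20) = 20
C (Player 1): max(1, 10, 5, 18) = 18
D (Chance): 1/4·7 + 1/4·13 + 1/4·14 + 1/4·16 = 12.5
Root (Player 2): min(20, 18, 12.5) = 12.5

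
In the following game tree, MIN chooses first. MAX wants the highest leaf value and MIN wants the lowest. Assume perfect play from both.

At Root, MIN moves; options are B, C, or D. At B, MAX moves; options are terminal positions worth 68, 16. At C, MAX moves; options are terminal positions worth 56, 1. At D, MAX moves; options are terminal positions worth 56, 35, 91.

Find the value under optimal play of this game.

56

B (MAX): max(68, 16) = 68
C (MAX): max(56, 1) = 56
D (MAX): max(56, 35, 91) = 91
Root (MIN): min(68, 56, 91) = 56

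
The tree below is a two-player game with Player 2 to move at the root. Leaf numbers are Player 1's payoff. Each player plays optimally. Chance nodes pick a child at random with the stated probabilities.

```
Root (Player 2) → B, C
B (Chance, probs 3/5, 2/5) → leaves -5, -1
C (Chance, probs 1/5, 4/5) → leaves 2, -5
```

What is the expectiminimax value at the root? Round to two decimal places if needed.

B (Chance): 3/5·-5 + 2/5·-1 = -3.4
C (Chance): 1/5·2 + 4/5·-5 = -3.6
Root (Player 2): min(-3.4, -3.6) = -3.6

-3.6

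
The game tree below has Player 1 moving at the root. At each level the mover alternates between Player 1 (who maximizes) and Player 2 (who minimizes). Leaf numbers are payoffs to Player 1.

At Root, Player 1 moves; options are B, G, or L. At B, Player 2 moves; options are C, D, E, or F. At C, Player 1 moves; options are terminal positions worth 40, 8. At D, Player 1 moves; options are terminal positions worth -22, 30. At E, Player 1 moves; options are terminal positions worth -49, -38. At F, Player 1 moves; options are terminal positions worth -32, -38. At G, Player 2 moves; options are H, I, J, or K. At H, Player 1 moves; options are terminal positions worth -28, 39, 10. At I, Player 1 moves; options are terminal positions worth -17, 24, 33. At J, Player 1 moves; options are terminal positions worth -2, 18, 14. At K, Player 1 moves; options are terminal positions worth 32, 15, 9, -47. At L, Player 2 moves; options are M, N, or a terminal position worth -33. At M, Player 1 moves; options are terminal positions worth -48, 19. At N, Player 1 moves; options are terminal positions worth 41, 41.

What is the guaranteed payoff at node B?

C: max(40, 8) = 40
D: max(-22, 30) = 30
E: max(-49, -38) = -38
F: max(-32, -38) = -32
B: min(40, 30, -38, -32) = -38

-38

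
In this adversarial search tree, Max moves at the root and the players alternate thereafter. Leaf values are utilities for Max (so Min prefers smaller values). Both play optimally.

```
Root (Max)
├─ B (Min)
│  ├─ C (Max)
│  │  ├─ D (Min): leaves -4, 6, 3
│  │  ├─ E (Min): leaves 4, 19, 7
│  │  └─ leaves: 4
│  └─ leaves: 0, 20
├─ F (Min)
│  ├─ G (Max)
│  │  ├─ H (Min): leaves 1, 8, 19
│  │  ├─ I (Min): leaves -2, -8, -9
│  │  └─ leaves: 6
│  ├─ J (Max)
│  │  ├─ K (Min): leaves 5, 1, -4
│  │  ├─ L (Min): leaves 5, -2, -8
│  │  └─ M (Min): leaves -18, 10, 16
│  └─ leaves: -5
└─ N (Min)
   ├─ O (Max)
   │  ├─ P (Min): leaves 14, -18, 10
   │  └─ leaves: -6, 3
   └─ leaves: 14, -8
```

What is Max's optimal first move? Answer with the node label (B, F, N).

D (Min): min(-4, 6, 3) = -4
E (Min): min(4, 19, 7) = 4
C (Max): max(-4, 4, 4) = 4
B (Min): min(4, 0, 20) = 0
H (Min): min(1, 8, 19) = 1
I (Min): min(-2, -8, -9) = -9
G (Max): max(1, -9, 6) = 6
K (Min): min(5, 1, -4) = -4
L (Min): min(5, -2, -8) = -8
M (Min): min(-18, 10, 16) = -18
J (Max): max(-4, -8, -18) = -4
F (Min): min(6, -4, -5) = -5
P (Min): min(14, -18, 10) = -18
O (Max): max(-18, -6, 3) = 3
N (Min): min(3, 14, -8) = -8
Root (Max): max(0, -5, -8) = 0
Max picks the child with the highest value: B (value 0).

B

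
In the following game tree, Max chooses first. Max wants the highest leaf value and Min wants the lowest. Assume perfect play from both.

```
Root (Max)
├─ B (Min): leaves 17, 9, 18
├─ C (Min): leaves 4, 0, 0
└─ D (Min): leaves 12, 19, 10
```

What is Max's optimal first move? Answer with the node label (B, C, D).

B (Min): min(17, 9, 18) = 9
C (Min): min(4, 0, 0) = 0
D (Min): min(12, 19, 10) = 10
Root (Max): max(9, 0, 10) = 10
Max picks the child with the highest value: D (value 10).

D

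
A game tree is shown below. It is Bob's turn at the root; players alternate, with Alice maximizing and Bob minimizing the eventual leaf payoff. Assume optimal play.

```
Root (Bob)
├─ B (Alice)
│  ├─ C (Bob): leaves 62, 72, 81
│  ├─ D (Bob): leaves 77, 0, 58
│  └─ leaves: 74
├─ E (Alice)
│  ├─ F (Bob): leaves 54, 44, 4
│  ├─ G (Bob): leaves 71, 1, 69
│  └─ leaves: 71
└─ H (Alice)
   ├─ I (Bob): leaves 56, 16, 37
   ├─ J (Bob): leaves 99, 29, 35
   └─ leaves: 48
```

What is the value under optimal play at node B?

C: min(62, 72, 81) = 62
D: min(77, 0, 58) = 0
B: max(62, 0, 74) = 74

74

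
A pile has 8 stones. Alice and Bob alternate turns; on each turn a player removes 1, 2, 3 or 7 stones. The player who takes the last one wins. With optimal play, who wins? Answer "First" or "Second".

Compute winning (W) and losing (L) positions by backward induction:
i:   0  1  2  3  4  5  6  7  8
     L  W  W  W  L  W  W  W  L
Position 8 is L, so the second player wins.

Second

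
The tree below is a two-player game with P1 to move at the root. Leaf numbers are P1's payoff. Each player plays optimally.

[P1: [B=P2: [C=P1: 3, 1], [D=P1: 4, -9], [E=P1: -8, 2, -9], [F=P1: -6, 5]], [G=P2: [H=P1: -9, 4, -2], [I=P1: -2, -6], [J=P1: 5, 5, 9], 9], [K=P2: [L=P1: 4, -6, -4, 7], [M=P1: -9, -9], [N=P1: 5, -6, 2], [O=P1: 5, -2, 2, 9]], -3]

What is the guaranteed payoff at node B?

2

C: max(3, 1) = 3
D: max(4, -9) = 4
E: max(-8, 2, -9) = 2
F: max(-6, 5) = 5
B: min(3, 4, 2, 5) = 2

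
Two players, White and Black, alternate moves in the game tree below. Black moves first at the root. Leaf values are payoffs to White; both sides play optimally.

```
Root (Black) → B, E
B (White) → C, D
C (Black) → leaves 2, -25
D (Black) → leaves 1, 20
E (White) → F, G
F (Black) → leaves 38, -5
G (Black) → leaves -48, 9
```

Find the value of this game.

C (Black): min(2, -25) = -25
D (Black): min(1, 20) = 1
B (White): max(-25, 1) = 1
F (Black): min(38, -5) = -5
G (Black): min(-48, 9) = -48
E (White): max(-5, -48) = -5
Root (Black): min(1, -5) = -5

-5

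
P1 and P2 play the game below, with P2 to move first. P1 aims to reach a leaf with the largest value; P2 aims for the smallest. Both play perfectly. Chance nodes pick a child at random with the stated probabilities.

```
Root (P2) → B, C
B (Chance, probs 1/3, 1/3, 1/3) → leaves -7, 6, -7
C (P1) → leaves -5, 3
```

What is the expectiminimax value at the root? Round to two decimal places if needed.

B (Chance): 1/3·-7 + 1/3·6 + 1/3·-7 = -2.67
C (P1): max(-5, 3) = 3
Root (P2): min(-2.67, 3) = -2.67

-2.67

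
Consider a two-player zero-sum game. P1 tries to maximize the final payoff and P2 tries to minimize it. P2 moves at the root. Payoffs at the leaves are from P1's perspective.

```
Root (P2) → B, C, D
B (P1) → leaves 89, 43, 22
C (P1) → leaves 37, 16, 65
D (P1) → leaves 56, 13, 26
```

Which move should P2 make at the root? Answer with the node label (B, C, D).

B (P1): max(89, 43, 22) = 89
C (P1): max(37, 16, 65) = 65
D (P1): max(56, 13, 26) = 56
Root (P2): min(89, 65, 56) = 56
P2 picks the child with the lowest value: D (value 56).

D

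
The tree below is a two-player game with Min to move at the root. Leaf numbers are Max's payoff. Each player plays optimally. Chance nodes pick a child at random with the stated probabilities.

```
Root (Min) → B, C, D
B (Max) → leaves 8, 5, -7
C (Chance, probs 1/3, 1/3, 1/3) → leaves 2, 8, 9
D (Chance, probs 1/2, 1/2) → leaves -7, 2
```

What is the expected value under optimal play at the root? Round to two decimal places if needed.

B (Max): max(8, 5, -7) = 8
C (Chance): 1/3·2 + 1/3·8 + 1/3·9 = 6.33
D (Chance): 1/2·-7 + 1/2·2 = -2.5
Root (Min): min(8, 6.33, -2.5) = -2.5

-2.5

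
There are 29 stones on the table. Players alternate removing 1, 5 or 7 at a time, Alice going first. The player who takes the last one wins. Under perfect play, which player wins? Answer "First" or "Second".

First

W/L table (W = player to move can force a win):
i:   0  1  2  3  4  5  6  7  8  9 10 11 12 13 14 15 16 17 18 19 20 21 22 23 24 25 26 27 28 29
     L  W  L  W  L  W  L  W  L  W  L  W  L  W  L  W  L  W  L  W  L  W  L  W  L  W  L  W  L  W
Position 29 is W, so the first player wins.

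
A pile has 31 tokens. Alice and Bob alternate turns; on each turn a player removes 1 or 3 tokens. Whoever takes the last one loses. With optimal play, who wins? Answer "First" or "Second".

Second

i:   0  1  2  3  4  5  6  7  8  9 10 11 12 13 14 15 16 17 18 19 20 21 22 23 24 25 26 27 28 29 30 31
     W  L  W  L  W  L  W  L  W  L  W  L  W  L  W  L  W  L  W  L  W  L  W  L  W  L  W  L  W  L  W  L
Position 31 is L, so the second player wins.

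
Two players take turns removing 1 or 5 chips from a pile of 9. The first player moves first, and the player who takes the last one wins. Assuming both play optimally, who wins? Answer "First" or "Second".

i:   0  1  2  3  4  5  6  7  8  9
     L  W  L  W  L  W  L  W  L  W
Position 9 is W, so the first player wins.

First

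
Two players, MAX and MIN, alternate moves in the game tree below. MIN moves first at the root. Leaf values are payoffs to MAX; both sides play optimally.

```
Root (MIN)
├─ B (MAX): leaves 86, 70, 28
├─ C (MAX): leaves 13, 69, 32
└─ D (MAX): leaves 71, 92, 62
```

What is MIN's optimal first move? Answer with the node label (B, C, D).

C

B (MAX): max(86, 70, 28) = 86
C (MAX): max(13, 69, 32) = 69
D (MAX): max(71, 92, 62) = 92
Root (MIN): min(86, 69, 92) = 69
MIN picks the child with the lowest value: C (value 69).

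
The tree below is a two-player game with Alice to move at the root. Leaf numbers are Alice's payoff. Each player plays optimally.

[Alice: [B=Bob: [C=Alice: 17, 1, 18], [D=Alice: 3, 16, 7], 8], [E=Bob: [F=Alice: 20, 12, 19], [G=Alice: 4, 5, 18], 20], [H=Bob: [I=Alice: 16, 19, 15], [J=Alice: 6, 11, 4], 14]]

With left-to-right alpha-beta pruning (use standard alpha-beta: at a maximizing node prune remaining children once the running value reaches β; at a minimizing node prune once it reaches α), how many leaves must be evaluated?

C [α=-∞,β=+∞]: v=18
D [α=-∞,β=18]: v=16
B [α=-∞,β=+∞]: v=8
F [α=8,β=+∞]: v=20
G [α=8,β=20]: v=18
E [α=8,β=+∞]: v=18
I [α=18,β=+∞]: v=19
J [α=18,β=19]: v=11
H [α=18,β=+∞]: v=11 after child 2 ≤ α → α-cutoff, skip 1
Root [α=-∞,β=+∞]: v=18
Leaves evaluated: 20 of 21.

20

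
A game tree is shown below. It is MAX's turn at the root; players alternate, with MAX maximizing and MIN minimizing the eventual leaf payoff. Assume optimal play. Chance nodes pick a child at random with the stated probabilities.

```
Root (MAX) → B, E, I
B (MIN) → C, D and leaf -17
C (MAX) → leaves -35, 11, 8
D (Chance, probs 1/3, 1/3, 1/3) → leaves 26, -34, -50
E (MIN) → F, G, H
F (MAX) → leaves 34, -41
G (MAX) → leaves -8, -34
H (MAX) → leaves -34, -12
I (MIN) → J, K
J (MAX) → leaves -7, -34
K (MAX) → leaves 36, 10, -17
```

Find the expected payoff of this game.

-7

C (MAX): max(-35, 11, 8) = 11
D (Chance): 1/3·26 + 1/3·-34 + 1/3·-50 = -19.33
B (MIN): min(11, -19.33, -17) = -19.33
F (MAX): max(34, -41) = 34
G (MAX): max(-8, -34) = -8
H (MAX): max(-34, -12) = -12
E (MIN): min(34, -8, -12) = -12
J (MAX): max(-7, -34) = -7
K (MAX): max(36, 10, -17) = 36
I (MIN): min(-7, 36) = -7
Root (MAX): max(-19.33, -12, -7) = -7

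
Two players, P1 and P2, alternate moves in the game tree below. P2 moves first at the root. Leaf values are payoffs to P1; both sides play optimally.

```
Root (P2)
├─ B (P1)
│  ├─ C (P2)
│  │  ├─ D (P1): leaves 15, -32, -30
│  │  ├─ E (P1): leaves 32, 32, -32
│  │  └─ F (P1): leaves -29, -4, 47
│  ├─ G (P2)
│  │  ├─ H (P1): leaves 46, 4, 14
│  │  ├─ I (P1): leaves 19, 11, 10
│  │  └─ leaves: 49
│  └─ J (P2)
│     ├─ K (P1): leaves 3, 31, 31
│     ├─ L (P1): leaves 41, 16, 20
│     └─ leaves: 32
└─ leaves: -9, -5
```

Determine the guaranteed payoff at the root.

-9

D (P1): max(15, -32, -30) = 15
E (P1): max(32, 32, -32) = 32
F (P1): max(-29, -4, 47) = 47
C (P2): min(15, 32, 47) = 15
H (P1): max(46, 4, 14) = 46
I (P1): max(19, 11, 10) = 19
G (P2): min(46, 19, 49) = 19
K (P1): max(3, 31, 31) = 31
L (P1): max(41, 16, 20) = 41
J (P2): min(31, 41, 32) = 31
B (P1): max(15, 19, 31) = 31
Root (P2): min(31, -9, -5) = -9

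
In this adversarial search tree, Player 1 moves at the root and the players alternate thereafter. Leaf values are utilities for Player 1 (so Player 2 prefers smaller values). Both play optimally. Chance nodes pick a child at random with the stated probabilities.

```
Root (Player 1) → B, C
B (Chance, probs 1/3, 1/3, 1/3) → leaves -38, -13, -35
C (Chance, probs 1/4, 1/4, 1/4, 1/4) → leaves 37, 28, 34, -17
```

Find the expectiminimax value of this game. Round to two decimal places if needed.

B (Chance): 1/3·-38 + 1/3·-13 + 1/3·-35 = -28.67
C (Chance): 1/4·37 + 1/4·28 + 1/4·34 + 1/4·-17 = 20.5
Root (Player 1): max(-28.67, 20.5) = 20.5

20.5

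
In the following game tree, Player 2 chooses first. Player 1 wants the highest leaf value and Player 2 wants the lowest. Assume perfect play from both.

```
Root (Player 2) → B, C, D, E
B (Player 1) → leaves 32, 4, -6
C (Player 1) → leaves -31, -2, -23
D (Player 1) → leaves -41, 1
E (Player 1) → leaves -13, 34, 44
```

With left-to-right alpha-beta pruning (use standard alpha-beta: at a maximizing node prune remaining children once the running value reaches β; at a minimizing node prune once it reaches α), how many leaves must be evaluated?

B [α=-∞,β=+∞]: v=32
C [α=-∞,β=32]: v=-2
D [α=-∞,β=-2]: v=1
E [α=-∞,β=-2]: v=34 after child 2 ≥ β → β-cutoff, skip 1
Root [α=-∞,β=+∞]: v=-2
Leaves evaluated: 10 of 11.

10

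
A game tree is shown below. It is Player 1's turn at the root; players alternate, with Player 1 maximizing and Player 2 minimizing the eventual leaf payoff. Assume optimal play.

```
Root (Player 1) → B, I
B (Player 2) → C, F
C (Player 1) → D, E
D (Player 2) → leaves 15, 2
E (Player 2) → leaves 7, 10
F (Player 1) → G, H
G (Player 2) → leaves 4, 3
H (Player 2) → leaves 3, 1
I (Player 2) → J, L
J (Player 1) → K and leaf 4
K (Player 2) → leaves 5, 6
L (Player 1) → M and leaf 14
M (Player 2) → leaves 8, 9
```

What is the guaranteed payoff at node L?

M: min(8, 9) = 8
L: max(8, 14) = 14

14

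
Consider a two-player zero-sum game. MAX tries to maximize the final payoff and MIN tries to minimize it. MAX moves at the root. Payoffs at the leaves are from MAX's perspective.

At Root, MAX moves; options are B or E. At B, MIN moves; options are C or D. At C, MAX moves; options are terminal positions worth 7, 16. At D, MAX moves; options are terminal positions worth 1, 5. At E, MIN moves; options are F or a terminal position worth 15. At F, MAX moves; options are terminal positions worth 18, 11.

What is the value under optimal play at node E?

F: max(18, 11) = 18
E: min(18, 15) = 15

15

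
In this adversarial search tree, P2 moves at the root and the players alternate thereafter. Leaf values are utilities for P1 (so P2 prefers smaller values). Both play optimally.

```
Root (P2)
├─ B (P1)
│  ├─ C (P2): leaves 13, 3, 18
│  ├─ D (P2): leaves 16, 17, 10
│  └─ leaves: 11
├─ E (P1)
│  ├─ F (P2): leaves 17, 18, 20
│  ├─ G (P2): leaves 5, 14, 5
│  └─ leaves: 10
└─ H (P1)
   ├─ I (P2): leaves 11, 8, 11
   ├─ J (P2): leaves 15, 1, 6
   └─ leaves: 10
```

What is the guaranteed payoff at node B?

C: min(13, 3, 18) = 3
D: min(16, 17, 10) = 10
B: max(3, 10, 11) = 11

11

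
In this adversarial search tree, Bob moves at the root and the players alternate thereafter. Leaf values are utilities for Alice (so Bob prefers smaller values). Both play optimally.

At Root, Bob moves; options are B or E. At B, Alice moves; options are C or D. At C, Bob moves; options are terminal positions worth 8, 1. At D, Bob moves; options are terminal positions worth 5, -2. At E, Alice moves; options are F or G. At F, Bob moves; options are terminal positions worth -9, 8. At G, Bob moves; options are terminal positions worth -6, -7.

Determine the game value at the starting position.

-7

C (Bob): min(8, 1) = 1
D (Bob): min(5, -2) = -2
B (Alice): max(1, -2) = 1
F (Bob): min(-9, 8) = -9
G (Bob): min(-6, -7) = -7
E (Alice): max(-9, -7) = -7
Root (Bob): min(1, -7) = -7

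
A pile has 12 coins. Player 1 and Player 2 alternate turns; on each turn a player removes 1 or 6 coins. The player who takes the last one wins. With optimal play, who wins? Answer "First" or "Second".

W/L table (W = player to move can force a win):
i:   0  1  2  3  4  5  6  7  8  9 10 11 12
     L  W  L  W  L  W  W  L  W  L  W  L  W
Position 12 is W, so the first player wins.

First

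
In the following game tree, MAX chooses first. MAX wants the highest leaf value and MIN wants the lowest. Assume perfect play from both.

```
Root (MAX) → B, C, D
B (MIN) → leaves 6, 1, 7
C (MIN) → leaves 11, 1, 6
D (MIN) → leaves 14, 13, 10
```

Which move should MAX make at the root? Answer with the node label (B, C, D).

B (MIN): min(6, 1, 7) = 1
C (MIN): min(11, 1, 6) = 1
D (MIN): min(14, 13, 10) = 10
Root (MAX): max(1, 1, 10) = 10
MAX picks the child with the highest value: D (value 10).

D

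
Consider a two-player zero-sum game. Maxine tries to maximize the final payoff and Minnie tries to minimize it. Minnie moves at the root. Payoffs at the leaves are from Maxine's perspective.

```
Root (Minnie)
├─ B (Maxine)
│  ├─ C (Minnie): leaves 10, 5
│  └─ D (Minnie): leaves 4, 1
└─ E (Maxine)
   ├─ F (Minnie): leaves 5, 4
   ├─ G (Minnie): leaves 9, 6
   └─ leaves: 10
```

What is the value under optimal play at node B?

C: min(10, 5) = 5
D: min(4, 1) = 1
B: max(5, 1) = 5

5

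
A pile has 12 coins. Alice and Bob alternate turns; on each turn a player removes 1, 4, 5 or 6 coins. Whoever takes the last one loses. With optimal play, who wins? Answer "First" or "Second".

Positions where the player to move wins (W) vs loses (L):
i:   0  1  2  3  4  5  6  7  8  9 10 11 12
     W  L  W  L  W  W  W  W  W  W  L  W  L
Position 12 is L, so the second player wins.

Second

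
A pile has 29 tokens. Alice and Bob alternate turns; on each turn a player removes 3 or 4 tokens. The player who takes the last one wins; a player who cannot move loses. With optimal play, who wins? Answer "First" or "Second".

Second

Mark each pile size as W (mover wins) or L (mover loses):
i:   0  1  2  3  4  5  6  7  8  9 10 11 12 13 14 15 16 17 18 19 20 21 22 23 24 25 26 27 28 29
     L  L  L  W  W  W  W  L  L  L  W  W  W  W  L  L  L  W  W  W  W  L  L  L  W  W  W  W  L  L
Position 29 is L, so the second player wins.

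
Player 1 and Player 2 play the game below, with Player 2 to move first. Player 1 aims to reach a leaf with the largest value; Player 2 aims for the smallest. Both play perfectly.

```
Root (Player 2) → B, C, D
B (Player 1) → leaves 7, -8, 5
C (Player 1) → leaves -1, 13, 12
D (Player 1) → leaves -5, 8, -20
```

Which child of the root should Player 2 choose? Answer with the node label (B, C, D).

B (Player 1): max(7, -8, 5) = 7
C (Player 1): max(-1, 13, 12) = 13
D (Player 1): max(-5, 8, -20) = 8
Root (Player 2): min(7, 13, 8) = 7
Player 2 picks the child with the lowest value: B (value 7).

B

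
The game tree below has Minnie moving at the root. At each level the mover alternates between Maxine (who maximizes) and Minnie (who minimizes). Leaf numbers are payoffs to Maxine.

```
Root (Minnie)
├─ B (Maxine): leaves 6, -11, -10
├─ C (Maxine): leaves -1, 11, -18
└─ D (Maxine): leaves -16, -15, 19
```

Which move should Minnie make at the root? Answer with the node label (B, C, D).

B

B (Maxine): max(6, -11, -10) = 6
C (Maxine): max(-1, 11, -18) = 11
D (Maxine): max(-16, -15, 19) = 19
Root (Minnie): min(6, 11, 19) = 6
Minnie picks the child with the lowest value: B (value 6).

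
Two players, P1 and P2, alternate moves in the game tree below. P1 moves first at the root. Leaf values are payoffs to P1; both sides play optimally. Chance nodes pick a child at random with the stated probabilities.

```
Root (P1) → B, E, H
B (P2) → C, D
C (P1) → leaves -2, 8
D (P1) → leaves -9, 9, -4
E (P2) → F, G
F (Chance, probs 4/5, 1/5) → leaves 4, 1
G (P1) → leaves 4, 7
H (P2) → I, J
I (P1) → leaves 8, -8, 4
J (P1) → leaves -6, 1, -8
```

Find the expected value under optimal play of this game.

8

C (P1): max(-2, 8) = 8
D (P1): max(-9, 9, -4) = 9
B (P2): min(8, 9) = 8
F (Chance): 4/5·4 + 1/5·1 = 3.4
G (P1): max(4, 7) = 7
E (P2): min(3.4, 7) = 3.4
I (P1): max(8, -8, 4) = 8
J (P1): max(-6, 1, -8) = 1
H (P2): min(8, 1) = 1
Root (P1): max(8, 3.4, 1) = 8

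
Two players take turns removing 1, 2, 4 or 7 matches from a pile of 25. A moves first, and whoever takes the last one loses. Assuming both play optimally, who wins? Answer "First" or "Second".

Second

Mark each pile size as W (mover wins) or L (mover loses):
i:   0  1  2  3  4  5  6  7  8  9 10 11 12 13 14 15 16 17 18 19 20 21 22 23 24 25
     W  L  W  W  L  W  W  L  W  W  L  W  W  L  W  W  L  W  W  L  W  W  L  W  W  L
Position 25 is L, so the second player wins.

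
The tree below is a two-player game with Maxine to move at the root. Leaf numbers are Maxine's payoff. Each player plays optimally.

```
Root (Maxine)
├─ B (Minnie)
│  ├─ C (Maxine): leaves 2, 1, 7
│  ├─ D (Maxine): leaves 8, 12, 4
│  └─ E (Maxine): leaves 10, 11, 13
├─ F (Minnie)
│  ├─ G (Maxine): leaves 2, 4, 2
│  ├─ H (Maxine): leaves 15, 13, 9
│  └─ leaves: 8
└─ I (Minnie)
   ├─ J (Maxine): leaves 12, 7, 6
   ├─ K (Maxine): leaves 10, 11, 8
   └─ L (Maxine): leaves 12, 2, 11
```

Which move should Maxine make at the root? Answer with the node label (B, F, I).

C (Maxine): max(2, 1, 7) = 7
D (Maxine): max(8, 12, 4) = 12
E (Maxine): max(10, 11, 13) = 13
B (Minnie): min(7, 12, 13) = 7
G (Maxine): max(2, 4, 2) = 4
H (Maxine): max(15, 13, 9) = 15
F (Minnie): min(4, 15, 8) = 4
J (Maxine): max(12, 7, 6) = 12
K (Maxine): max(10, 11, 8) = 11
L (Maxine): max(12, 2, 11) = 12
I (Minnie): min(12, 11, 12) = 11
Root (Maxine): max(7, 4, 11) = 11
Maxine picks the child with the highest value: I (value 11).

I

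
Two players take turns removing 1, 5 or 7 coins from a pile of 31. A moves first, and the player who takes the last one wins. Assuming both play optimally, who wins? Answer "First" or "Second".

Positions where the player to move wins (W) vs loses (L):
i:   0  1  2  3  4  5  6  7  8  9 10 11 12 13 14 15 16 17 18 19 20 21 22 23 24 25 26 27 28 29 30 31
     L  W  L  W  L  W  L  W  L  W  L  W  L  W  L  W  L  W  L  W  L  W  L  W  L  W  L  W  L  W  L  W
Position 31 is W, so the first player wins.

First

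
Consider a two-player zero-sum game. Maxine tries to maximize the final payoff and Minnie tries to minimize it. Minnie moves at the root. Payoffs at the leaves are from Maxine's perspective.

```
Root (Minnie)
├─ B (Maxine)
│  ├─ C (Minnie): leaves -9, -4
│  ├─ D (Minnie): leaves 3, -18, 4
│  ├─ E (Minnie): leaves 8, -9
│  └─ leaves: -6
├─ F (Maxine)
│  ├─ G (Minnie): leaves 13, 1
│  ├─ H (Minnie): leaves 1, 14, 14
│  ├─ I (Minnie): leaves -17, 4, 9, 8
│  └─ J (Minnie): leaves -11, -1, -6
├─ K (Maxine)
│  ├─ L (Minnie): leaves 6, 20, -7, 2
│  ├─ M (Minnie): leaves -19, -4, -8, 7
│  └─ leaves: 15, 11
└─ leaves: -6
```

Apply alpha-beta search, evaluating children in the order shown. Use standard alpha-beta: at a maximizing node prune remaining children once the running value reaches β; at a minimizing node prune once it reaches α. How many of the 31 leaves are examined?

C [α=-∞,β=+∞]: v=-9
D [α=-9,β=+∞]: v=-18 after child 2 ≤ α → α-cutoff, skip 1
E [α=-9,β=+∞]: v=-9
B [α=-∞,β=+∞]: v=-6
G [α=-∞,β=-6]: v=1
F [α=-∞,β=-6]: v=1 after child 1 ≥ β → β-cutoff, skip 3
L [α=-∞,β=-6]: v=-7
M [α=-7,β=-6]: v=-19 after child 1 ≤ α → α-cutoff, skip 3
K [α=-∞,β=-6]: v=15 after child 3 ≥ β → β-cutoff, skip 1
Root [α=-∞,β=+∞]: v=-6
Leaves evaluated: 16 of 31.

16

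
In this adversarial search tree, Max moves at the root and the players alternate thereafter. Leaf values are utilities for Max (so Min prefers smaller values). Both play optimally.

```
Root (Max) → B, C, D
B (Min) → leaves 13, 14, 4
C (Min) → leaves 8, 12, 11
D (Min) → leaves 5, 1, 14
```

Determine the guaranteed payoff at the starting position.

B (Min): min(13, 14, 4) = 4
C (Min): min(8, 12, 11) = 8
D (Min): min(5, 1, 14) = 1
Root (Max): max(4, 8, 1) = 8

8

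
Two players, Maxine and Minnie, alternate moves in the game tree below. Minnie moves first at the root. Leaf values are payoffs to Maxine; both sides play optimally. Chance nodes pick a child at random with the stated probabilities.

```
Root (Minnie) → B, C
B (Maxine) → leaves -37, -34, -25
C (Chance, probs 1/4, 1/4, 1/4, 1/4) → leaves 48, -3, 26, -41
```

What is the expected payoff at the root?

-25

B (Maxine): max(-37, -34, -25) = -25
C (Chance): 1/4·48 + 1/4·-3 + 1/4·26 + 1/4·-41 = 7.5
Root (Minnie): min(-25, 7.5) = -25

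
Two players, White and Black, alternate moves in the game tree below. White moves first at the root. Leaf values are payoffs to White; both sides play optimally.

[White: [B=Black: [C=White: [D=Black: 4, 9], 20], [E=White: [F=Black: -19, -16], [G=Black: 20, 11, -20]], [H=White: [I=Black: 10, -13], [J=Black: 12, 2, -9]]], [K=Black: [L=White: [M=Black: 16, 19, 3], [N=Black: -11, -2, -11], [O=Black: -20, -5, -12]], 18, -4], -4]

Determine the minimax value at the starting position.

D (Black): min(4, 9) = 4
C (White): max(4, 20) = 20
F (Black): min(-19, -16) = -19
G (Black): min(20, 11, -20) = -20
E (White): max(-19, -20) = -19
I (Black): min(10, -13) = -13
J (Black): min(12, 2, -9) = -9
H (White): max(-13, -9) = -9
B (Black): min(20, -19, -9) = -19
M (Black): min(16, 19, 3) = 3
N (Black): min(-11, -2, -11) = -11
O (Black): min(-20, -5, -12) = -20
L (White): max(3, -11, -20) = 3
K (Black): min(3, 18, -4) = -4
Root (White): max(-19, -4, -4) = -4

-4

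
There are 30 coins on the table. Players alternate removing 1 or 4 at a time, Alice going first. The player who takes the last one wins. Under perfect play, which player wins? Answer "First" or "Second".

i:   0  1  2  3  4  5  6  7  8  9 10 11 12 13 14 15 16 17 18 19 20 21 22 23 24 25 26 27 28 29 30
     L  W  L  W  W  L  W  L  W  W  L  W  L  W  W  L  W  L  W  W  L  W  L  W  W  L  W  L  W  W  L
Position 30 is L, so the second player wins.

Second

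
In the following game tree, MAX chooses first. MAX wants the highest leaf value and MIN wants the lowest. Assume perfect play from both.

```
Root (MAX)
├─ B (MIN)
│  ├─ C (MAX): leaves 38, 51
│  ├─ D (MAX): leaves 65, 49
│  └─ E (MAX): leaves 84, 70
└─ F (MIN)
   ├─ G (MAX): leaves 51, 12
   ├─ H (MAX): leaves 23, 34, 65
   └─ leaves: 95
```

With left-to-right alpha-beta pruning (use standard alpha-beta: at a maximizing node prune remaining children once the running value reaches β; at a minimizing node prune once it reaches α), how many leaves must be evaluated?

6

C [α=-∞,β=+∞]: v=51
D [α=-∞,β=51]: v=65 after child 1 ≥ β → β-cutoff, skip 1
E [α=-∞,β=51]: v=84 after child 1 ≥ β → β-cutoff, skip 1
B [α=-∞,β=+∞]: v=51
G [α=51,β=+∞]: v=51
F [α=51,β=+∞]: v=51 after child 1 ≤ α → α-cutoff, skip 2
Root [α=-∞,β=+∞]: v=51
Leaves evaluated: 6 of 12.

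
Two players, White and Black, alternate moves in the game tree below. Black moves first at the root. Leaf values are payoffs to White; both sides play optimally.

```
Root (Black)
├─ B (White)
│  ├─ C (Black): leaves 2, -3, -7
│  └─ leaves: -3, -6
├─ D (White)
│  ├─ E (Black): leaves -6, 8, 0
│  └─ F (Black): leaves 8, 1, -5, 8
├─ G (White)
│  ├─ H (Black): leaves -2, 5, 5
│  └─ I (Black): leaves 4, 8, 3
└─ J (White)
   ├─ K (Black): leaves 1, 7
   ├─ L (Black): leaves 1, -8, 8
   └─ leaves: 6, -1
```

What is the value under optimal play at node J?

K: min(1, 7) = 1
L: min(1, -8, 8) = -8
J: max(1, -8, 6, -1) = 6

6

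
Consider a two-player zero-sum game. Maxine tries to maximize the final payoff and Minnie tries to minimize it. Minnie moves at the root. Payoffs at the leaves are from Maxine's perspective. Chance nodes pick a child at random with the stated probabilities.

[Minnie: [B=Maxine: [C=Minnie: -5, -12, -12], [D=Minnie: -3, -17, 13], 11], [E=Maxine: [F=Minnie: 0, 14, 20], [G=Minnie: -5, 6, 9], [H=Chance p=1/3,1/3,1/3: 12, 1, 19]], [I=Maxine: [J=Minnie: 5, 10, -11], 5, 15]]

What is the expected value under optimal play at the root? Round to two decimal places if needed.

C (Minnie): min(-5, -12, -12) = -12
D (Minnie): min(-3, -17, 13) = -17
B (Maxine): max(-12, -17, 11) = 11
F (Minnie): min(0, 14, 20) = 0
G (Minnie): min(-5, 6, 9) = -5
H (Chance): 1/3·12 + 1/3·1 + 1/3·19 = 10.67
E (Maxine): max(0, -5, 10.67) = 10.67
J (Minnie): min(5, 10, -11) = -11
I (Maxine): max(-11, 5, 15) = 15
Root (Minnie): min(11, 10.67, 15) = 10.67

10.67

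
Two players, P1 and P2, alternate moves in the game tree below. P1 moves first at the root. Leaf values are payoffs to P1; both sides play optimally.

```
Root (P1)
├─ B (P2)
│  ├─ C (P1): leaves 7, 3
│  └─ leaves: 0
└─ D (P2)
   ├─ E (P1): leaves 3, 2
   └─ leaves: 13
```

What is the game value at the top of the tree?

3

C (P1): max(7, 3) = 7
B (P2): min(7, 0) = 0
E (P1): max(3, 2) = 3
D (P2): min(3, 13) = 3
Root (P1): max(0, 3) = 3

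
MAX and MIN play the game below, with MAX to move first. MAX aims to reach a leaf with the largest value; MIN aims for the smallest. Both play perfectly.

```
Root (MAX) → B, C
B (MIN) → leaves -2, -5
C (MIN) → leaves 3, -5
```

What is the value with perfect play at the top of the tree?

-5

B (MIN): min(-2, -5) = -5
C (MIN): min(3, -5) = -5
Root (MAX): max(-5, -5) = -5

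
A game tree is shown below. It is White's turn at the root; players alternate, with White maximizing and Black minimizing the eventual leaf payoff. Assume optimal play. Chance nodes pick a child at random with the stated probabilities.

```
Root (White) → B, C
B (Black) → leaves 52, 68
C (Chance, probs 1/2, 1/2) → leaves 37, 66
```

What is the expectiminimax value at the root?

52

B (Black): min(52, 68) = 52
C (Chance): 1/2·37 + 1/2·66 = 51.5
Root (White): max(52, 51.5) = 52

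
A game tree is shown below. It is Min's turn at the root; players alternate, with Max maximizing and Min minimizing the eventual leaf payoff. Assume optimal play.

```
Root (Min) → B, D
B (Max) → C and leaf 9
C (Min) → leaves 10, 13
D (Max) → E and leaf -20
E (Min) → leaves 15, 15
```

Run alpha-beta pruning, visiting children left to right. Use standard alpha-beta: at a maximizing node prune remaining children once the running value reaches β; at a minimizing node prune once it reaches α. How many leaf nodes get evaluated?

C [α=-∞,β=+∞]: v=10
B [α=-∞,β=+∞]: v=10
E [α=-∞,β=10]: v=15
D [α=-∞,β=10]: v=15 after child 1 ≥ β → β-cutoff, skip 1
Root [α=-∞,β=+∞]: v=10
Leaves evaluated: 5 of 6.

5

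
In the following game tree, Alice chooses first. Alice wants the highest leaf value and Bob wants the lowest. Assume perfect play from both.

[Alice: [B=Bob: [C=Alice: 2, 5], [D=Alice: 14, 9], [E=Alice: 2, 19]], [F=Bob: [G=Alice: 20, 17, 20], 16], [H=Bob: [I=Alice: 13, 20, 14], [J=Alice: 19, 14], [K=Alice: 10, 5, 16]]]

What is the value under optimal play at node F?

16

G: max(20, 17, 20) = 20
F: min(20, 16) = 16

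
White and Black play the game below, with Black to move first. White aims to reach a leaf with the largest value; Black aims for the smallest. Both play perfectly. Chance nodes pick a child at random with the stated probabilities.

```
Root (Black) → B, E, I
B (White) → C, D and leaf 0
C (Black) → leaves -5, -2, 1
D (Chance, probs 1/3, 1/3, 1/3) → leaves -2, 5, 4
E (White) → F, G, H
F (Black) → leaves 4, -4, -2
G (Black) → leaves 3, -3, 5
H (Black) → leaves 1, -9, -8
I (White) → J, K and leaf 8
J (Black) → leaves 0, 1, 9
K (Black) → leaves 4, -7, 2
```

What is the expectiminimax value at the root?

C (Black): min(-5, -2, 1) = -5
D (Chance): 1/3·-2 + 1/3·5 + 1/3·4 = 2.33
B (White): max(-5, 2.33, 0) = 2.33
F (Black): min(4, -4, -2) = -4
G (Black): min(3, -3, 5) = -3
H (Black): min(1, -9, -8) = -9
E (White): max(-4, -3, -9) = -3
J (Black): min(0, 1, 9) = 0
K (Black): min(4, -7, 2) = -7
I (White): max(0, -7, 8) = 8
Root (Black): min(2.33, -3, 8) = -3

-3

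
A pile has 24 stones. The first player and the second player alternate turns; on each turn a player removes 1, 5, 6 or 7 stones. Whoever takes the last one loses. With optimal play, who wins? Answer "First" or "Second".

Mark each pile size as W (mover wins) or L (mover loses):
i:   0  1  2  3  4  5  6  7  8  9 10 11 12 13 14 15 16 17 18 19 20 21 22 23 24
     W  L  W  L  W  L  W  W  W  W  W  W  W  L  W  L  W  L  W  W  W  W  W  W  W
Position 24 is W, so the first player wins.

First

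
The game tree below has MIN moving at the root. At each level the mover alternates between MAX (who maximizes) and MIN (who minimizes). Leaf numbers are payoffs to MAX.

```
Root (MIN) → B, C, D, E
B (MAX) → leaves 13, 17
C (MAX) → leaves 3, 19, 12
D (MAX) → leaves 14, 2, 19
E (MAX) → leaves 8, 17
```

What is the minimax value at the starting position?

17

B (MAX): max(13, 17) = 17
C (MAX): max(3, 19, 12) = 19
D (MAX): max(14, 2, 19) = 19
E (MAX): max(8, 17) = 17
Root (MIN): min(17, 19, 19, 17) = 17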